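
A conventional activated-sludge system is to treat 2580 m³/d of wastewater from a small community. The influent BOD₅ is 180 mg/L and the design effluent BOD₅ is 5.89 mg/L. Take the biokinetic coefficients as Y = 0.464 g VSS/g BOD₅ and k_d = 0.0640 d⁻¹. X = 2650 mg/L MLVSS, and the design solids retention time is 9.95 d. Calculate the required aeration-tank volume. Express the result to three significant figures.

Steady-state biomass mass balance: V·X·(1 + k_d·θ_c) = Y·Q·(S₀ − S)·θ_c, so V = 0.464 × 2580 × (180 − 5.89) × 9.95 / [2650 × (1 + 0.0640 × 9.95)] = 2.07×10^6 / 4338 = 478.1 m³.

V ≈ 478 m³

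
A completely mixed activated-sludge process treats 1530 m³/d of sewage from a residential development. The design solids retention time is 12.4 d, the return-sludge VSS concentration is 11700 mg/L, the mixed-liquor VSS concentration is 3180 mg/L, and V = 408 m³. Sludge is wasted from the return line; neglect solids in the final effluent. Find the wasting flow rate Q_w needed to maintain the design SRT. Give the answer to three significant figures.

Q_w ≈ 8.94 m³/d

Wasting from the return line (neglecting effluent solids): Q_w = V·X / (θ_c·X_r) = 408.0 × 3180 / (12.4 × 11700) = 8.943 m³/d.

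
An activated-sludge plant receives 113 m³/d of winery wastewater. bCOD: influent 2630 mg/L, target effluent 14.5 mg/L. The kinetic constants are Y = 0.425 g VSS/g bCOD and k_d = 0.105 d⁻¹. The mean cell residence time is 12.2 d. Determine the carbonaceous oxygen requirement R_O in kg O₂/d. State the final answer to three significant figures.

The observed yield is Y_obs = Y/(1 + k_d·θ_c) = 0.425 / (1 + 0.105 × 12.2) = 0.425 / 2.281 = 0.1863 g VSS per g bCOD removed.
ΔS = 2630 − 14.5 = 2616 mg/L, so the substrate removal rate is 113 × 2616/1000 = 295.6 kg bCOD/d.
Net sludge production P_X = 0.1863 × 295.6 = 55.07 kg VSS/d.
R_O = Q·ΔS − 1.42 P_X = 295.6 − 78.20 = 217.4 kg O₂/d.

R_O ≈ 217 kg O₂/d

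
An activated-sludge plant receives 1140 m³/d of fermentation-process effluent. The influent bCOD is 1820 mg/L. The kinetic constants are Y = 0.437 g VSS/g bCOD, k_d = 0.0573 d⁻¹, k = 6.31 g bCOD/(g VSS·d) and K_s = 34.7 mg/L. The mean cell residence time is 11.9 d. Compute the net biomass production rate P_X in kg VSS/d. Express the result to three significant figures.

From the Monod/SRT balance for a CMAS, S = K_s·(1+k_d θ_c)/[θ_c·(Y k − k_d) − 1] = 34.7 × (1 + 0.0573 × 11.9) / [11.9 × (0.437 × 6.31 − 0.0573) − 1] = 58.36 / 31.13 = 1.875 mg/L.
Y_obs = Y / (1 + k_d θ_c) = 0.437 / (1 + 0.0573 × 11.9) = 0.437 / 1.682 = 0.2598.
Mass of bCOD removed per day: Q(S₀ − S) = 1140 × 1818 g/m³ = 2073 kg/d.
Net biomass production P_X = Y_obs × Q·(S₀ − S) = 0.2598 × 2073 = 538.5 kg VSS/d.

P_X ≈ 539 kg VSS/d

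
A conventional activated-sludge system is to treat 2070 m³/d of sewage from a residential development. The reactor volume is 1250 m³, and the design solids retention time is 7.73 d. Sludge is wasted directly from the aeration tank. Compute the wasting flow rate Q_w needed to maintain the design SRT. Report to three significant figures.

Q_w ≈ 162 m³/d

With mixed-liquor wasting, θ_c = V/Q_w, so Q_w = V/θ_c = 1250/7.73 = 161.7 m³/d.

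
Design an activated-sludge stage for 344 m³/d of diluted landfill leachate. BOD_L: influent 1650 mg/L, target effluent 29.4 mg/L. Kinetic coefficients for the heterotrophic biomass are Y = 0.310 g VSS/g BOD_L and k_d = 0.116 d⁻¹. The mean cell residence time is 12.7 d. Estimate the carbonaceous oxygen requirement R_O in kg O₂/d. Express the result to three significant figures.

The observed yield is Y_obs = Y/(1 + k_d·θ_c) = 0.310 / (1 + 0.116 × 12.7) = 0.310 / 2.473 = 0.1253 g VSS per g BOD_L removed.
Mass of BOD_L removed per day: Q(S₀ − S) = 344 × 1621 g/m³ = 557.5 kg/d.
P_X = Y_obs·Q·(S₀ − S) = 0.1253 × 557.5 = 69.88 kg VSS/d.
R_O = Q·ΔS − 1.42 P_X = 557.5 − 99.23 = 458.3 kg O₂/d.

R_O ≈ 458 kg O₂/d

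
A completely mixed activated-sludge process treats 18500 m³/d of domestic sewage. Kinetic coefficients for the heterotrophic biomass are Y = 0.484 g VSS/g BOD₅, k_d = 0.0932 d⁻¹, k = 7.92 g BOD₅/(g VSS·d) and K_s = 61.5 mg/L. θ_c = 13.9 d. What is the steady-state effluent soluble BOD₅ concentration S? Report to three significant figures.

From the Monod/SRT balance for a CMAS, S = K_s·(1+k_d θ_c)/[θ_c·(Y k − k_d) − 1] = 61.5 × (1 + 0.0932 × 13.9) / [13.9 × (0.484 × 7.92 − 0.0932) − 1] = 141.2 / 50.99 = 2.769 mg/L.

S ≈ 2.77 mg/L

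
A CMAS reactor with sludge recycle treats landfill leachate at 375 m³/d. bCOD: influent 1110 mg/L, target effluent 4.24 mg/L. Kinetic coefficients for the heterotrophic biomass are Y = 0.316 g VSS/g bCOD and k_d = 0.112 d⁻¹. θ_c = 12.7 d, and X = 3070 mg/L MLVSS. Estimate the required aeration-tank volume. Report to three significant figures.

V ≈ 224 m³

Steady-state biomass mass balance: V·X·(1 + k_d·θ_c) = Y·Q·(S₀ − S)·θ_c, so V = 0.316 × 375 × (1110 − 4.24) × 12.7 / [3070 × (1 + 0.112 × 12.7)] = 1.66×10^6 / 7437 = 223.8 m³.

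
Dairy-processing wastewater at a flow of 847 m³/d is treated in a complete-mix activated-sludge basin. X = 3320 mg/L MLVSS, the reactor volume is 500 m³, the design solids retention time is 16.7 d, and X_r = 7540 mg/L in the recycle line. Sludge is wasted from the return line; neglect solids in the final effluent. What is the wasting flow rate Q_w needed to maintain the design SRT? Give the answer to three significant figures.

Q_w ≈ 13.2 m³/d

θ_c = V·X/(Q_w·X_r) when wasting from the recycle, so Q_w = V·X/(θ_c·X_r) = 500.0 × 3320 / (16.7 × 7540) = 13.18 m³/d.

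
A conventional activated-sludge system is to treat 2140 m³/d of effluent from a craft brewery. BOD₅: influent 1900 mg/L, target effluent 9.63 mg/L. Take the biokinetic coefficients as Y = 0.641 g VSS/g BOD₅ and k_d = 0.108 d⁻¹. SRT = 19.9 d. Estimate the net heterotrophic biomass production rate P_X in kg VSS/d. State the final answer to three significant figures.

P_X ≈ 823 kg VSS/d

The observed yield is Y_obs = Y/(1 + k_d·θ_c) = 0.641 / (1 + 0.108 × 19.9) = 0.641 / 3.149 = 0.2035 g VSS per g BOD₅ removed.
Substrate removed = Q·(S₀ − S) = 2140 m³/d × (1900 − 9.63) g/m³ = 4.05×10^6 g/d = 4045 kg/d.
Net biomass production P_X = Y_obs × Q·(S₀ − S) = 0.2035 × 4045 = 823.4 kg VSS/d.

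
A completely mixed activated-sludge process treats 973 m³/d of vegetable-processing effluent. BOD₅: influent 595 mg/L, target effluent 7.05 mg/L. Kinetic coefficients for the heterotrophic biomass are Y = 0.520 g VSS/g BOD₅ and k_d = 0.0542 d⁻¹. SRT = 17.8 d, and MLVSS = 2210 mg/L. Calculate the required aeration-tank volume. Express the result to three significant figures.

V ≈ 1220 m³

From the SRT design equation V = Y Q (S₀−S) θ_c / [X (1 + k_d θ_c)] = 0.520 × 973 × (595 − 7.05) × 17.8 / [2210 × (1 + 0.0542 × 17.8)] = 5.3×10^6 / 4342 = 1219 m³.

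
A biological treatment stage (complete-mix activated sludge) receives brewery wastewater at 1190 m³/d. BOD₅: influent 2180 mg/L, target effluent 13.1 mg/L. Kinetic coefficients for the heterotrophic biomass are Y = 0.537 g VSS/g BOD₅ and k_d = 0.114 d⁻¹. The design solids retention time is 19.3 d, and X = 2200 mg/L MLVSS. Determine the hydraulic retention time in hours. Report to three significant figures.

Steady-state biomass mass balance: V·X·(1 + k_d·θ_c) = Y·Q·(S₀ − S)·θ_c, so V = 0.537 × 1190 × (2180 − 13.1) × 19.3 / [2200 × (1 + 0.114 × 19.3)] = 2.67×10^7 / 7040 = 3796 m³.
HRT = V/Q = 3796 m³ / 1190 m³·d⁻¹ = 3.190 d × 24 = 76.56 h.

τ ≈ 76.6 h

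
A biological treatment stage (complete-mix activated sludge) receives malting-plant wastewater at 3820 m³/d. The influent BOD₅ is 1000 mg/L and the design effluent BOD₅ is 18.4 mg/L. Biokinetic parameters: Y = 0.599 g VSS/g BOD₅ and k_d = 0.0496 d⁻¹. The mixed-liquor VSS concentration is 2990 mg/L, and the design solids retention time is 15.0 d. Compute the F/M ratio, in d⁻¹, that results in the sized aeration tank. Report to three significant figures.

F/M ≈ 0.198 d⁻¹

From the SRT design equation V = Y Q (S₀−S) θ_c / [X (1 + k_d θ_c)] = 0.599 × 3820 × (1000 − 18.4) × 15.0 / [2990 × (1 + 0.0496 × 15.0)] = 3.37×10^7 / 5215 = 6461 m³.
F/M = Q·S₀ / (V·X) = 3820 × 1000 / (6461 × 2990) = 0.1977 g BOD₅·(g VSS·d)⁻¹.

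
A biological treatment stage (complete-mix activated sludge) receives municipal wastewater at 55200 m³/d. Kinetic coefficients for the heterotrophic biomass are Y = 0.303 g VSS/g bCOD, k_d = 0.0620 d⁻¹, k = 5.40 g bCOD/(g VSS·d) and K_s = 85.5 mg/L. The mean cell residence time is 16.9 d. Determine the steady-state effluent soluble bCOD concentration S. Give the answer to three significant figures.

From the Monod/SRT balance for a CMAS, S = K_s·(1+k_d θ_c)/[θ_c·(Y k − k_d) − 1] = 85.5 × (1 + 0.0620 × 16.9) / [16.9 × (0.303 × 5.40 − 0.0620) − 1] = 175.1 / 25.60 = 6.838 mg/L.

S ≈ 6.84 mg/L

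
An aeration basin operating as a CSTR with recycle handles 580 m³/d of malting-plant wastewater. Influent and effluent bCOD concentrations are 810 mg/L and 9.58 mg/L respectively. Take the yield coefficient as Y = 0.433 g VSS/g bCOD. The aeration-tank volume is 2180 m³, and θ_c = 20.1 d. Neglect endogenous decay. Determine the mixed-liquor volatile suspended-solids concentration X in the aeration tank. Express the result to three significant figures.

X ≈ 1850 mg/L

From V·X = Y·Q·(S₀ − S)·θ_c (decay neglected): X = 0.433 × 580 × (810 − 9.58) × 20.1 / 2180 = 1853 mg/L.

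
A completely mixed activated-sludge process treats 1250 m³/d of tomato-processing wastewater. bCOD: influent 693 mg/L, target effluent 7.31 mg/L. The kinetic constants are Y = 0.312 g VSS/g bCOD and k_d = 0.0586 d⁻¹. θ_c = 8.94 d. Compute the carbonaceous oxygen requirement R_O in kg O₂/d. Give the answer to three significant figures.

R_O ≈ 608 kg O₂/d

Y_obs = Y / (1 + k_d θ_c) = 0.312 / (1 + 0.0586 × 8.94) = 0.312 / 1.524 = 0.2047.
ΔS = 693 − 7.31 = 685.7 mg/L, so the substrate removal rate is 1250 × 685.7/1000 = 857.1 kg bCOD/d.
P_X = Y_obs·Q·(S₀ − S) = 0.2047 × 857.1 = 175.5 kg VSS/d.
R_O = Q·ΔS − 1.42 P_X = 857.1 − 249.2 = 607.9 kg O₂/d.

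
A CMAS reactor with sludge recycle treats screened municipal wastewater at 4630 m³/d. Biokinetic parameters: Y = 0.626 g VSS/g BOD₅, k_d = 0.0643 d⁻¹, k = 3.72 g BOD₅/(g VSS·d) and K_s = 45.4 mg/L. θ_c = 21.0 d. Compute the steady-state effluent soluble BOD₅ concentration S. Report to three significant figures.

For a completely mixed reactor with recycle the Lawrence–McCarty relation gives S = K_s·(1 + k_d·θ_c) / [θ_c·(Y·k − k_d) − 1] = 45.4 × (1 + 0.0643 × 21.0) / [21.0 × (0.626 × 3.72 − 0.0643) − 1] = 106.7 / 46.55 = 2.292 mg/L.

S ≈ 2.29 mg/L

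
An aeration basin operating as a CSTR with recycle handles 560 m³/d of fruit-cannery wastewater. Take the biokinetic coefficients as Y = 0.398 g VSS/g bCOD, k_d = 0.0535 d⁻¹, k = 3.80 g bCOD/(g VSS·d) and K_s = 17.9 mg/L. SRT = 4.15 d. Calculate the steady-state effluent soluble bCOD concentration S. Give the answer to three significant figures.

For a completely mixed reactor with recycle the Lawrence–McCarty relation gives S = K_s·(1 + k_d·θ_c) / [θ_c·(Y·k − k_d) − 1] = 17.9 × (1 + 0.0535 × 4.15) / [4.15 × (0.398 × 3.80 − 0.0535) − 1] = 21.87 / 5.054 = 4.328 mg/L.

S ≈ 4.33 mg/L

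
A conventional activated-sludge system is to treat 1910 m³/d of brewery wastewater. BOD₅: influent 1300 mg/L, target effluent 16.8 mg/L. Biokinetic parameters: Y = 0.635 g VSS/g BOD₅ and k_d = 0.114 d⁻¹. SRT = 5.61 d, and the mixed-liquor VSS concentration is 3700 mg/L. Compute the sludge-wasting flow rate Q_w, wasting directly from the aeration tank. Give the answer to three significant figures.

Q_w ≈ 257 m³/d

From the SRT design equation V = Y Q (S₀−S) θ_c / [X (1 + k_d θ_c)] = 0.635 × 1910 × (1300 − 16.8) × 5.61 / [3700 × (1 + 0.114 × 5.61)] = 8.73×10^6 / 6066 = 1439 m³.
For wasting at MLVSS concentration, Q_w = V/θ_c = 1439/5.61 = 256.6 m³/d.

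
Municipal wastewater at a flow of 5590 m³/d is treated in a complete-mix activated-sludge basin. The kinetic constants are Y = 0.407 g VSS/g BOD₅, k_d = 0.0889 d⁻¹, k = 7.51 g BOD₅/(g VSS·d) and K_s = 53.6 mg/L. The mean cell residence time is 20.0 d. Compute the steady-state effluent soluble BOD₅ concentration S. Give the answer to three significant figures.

From the Monod/SRT balance for a CMAS, S = K_s·(1+k_d θ_c)/[θ_c·(Y k − k_d) − 1] = 53.6 × (1 + 0.0889 × 20.0) / [20.0 × (0.407 × 7.51 − 0.0889) − 1] = 148.9 / 58.35 = 2.552 mg/L.

S ≈ 2.55 mg/L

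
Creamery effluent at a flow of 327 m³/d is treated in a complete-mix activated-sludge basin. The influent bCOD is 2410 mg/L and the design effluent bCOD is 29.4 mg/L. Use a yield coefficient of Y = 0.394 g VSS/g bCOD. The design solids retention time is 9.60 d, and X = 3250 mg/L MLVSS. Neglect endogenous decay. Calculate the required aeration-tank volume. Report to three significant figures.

V ≈ 906 m³

Biomass mass balance (decay neglected): V·X = Y·Q·(S₀ − S)·θ_c, so V = 0.394 × 327 × (2410 − 29.4) × 9.60 / 3250 = 906.0 m³.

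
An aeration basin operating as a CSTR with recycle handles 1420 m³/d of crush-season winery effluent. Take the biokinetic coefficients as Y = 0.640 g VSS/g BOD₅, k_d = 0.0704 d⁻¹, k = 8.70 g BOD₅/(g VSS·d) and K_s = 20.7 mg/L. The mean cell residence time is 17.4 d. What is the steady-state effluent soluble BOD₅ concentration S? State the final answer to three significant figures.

From the Monod/SRT balance for a CMAS, S = K_s·(1+k_d θ_c)/[θ_c·(Y k − k_d) − 1] = 20.7 × (1 + 0.0704 × 17.4) / [17.4 × (0.640 × 8.70 − 0.0704) − 1] = 46.06 / 94.66 = 0.4866 mg/L.

S ≈ 0.487 mg/L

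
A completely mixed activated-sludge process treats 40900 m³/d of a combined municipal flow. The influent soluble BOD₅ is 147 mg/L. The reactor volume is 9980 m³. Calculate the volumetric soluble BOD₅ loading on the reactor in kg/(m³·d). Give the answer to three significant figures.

L_v ≈ 0.602 kg soluble BOD₅/(m³·d)

L_v = Q S₀ / V = 40900 × 147 × 10⁻³ / 9980 = 0.6024 kg/(m³·d).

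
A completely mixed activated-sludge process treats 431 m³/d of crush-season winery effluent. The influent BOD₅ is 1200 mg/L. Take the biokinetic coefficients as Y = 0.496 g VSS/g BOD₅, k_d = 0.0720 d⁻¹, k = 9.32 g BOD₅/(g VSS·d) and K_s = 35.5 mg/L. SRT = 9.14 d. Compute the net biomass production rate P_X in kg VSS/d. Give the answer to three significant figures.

From the Monod/SRT balance for a CMAS, S = K_s·(1+k_d θ_c)/[θ_c·(Y k − k_d) − 1] = 35.5 × (1 + 0.0720 × 9.14) / [9.14 × (0.496 × 9.32 − 0.0720) − 1] = 58.86 / 40.59 = 1.450 mg/L.
Observed yield with endogenous decay: Y_obs = Y / (1 + k_d·θ_c) = 0.496 / (1 + 0.0720 × 9.14) = 0.496 / 1.658 = 0.2991 g VSS/g BOD₅.
ΔS = 1200 − 1.45 = 1199 mg/L, so the substrate removal rate is 431 × 1199/1000 = 516.6 kg BOD₅/d.
Net biomass production P_X = Y_obs × Q·(S₀ − S) = 0.2991 × 516.6 = 154.5 kg VSS/d.

P_X ≈ 155 kg VSS/d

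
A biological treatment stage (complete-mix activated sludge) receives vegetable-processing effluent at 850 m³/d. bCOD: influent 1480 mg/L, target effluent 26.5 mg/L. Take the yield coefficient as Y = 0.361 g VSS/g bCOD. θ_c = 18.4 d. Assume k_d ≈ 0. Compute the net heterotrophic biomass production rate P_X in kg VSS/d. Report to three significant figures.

With endogenous decay neglected, the observed yield equals the true yield: Y_obs = Y = 0.361 g VSS/g bCOD.
Substrate removed = Q·(S₀ − S) = 850 m³/d × (1480 − 26.5) g/m³ = 1.24×10^6 g/d = 1235 kg/d.
Biomass produced: P_X = Y_obs·Q·ΔS = 0.3610 × 1235 ≈ 446.0 kg VSS/d.

P_X ≈ 446 kg VSS/d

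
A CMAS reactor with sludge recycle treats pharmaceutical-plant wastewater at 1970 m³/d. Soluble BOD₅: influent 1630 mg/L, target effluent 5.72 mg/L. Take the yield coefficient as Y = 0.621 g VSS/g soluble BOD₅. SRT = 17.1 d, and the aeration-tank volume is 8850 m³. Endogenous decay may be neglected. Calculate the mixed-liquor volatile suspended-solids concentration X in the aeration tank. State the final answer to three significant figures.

X ≈ 3840 mg/L

X = Y·Q·ΔS·θ_c / V = 0.621 × 1970 × (1630 − 5.72) × 17.1 / 8850 = 3839 mg/L.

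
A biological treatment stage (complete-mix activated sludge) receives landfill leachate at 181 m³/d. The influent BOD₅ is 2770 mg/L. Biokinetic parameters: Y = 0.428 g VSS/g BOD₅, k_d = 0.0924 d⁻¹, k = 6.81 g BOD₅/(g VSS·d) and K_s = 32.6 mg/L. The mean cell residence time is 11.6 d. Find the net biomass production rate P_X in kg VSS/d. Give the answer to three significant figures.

P_X ≈ 103 kg VSS/d

For a completely mixed reactor with recycle the Lawrence–McCarty relation gives S = K_s·(1 + k_d·θ_c) / [θ_c·(Y·k − k_d) − 1] = 32.6 × (1 + 0.0924 × 11.6) / [11.6 × (0.428 × 6.81 − 0.0924) − 1] = 67.54 / 31.74 = 2.128 mg/L.
Observed yield with endogenous decay: Y_obs = Y / (1 + k_d·θ_c) = 0.428 / (1 + 0.0924 × 11.6) = 0.428 / 2.072 = 0.2066 g VSS/g BOD₅.
Q·(S₀ − S) = 181 × (2770 − 2.13) × 10⁻³ = 501.0 kg/d removed.
Net biomass production P_X = Y_obs × Q·(S₀ − S) = 0.2066 × 501.0 = 103.5 kg VSS/d.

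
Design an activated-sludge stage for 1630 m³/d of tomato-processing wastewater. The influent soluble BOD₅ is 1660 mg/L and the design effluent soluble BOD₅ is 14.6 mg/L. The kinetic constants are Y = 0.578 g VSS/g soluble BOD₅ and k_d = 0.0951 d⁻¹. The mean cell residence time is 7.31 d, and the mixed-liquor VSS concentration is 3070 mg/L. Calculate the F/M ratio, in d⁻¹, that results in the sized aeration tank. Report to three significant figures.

F/M ≈ 0.405 d⁻¹

Rearranging the biomass balance for a CMAS with decay, V = Y·Q·ΔS·θ_c / [X·(1+k_d θ_c)] = 0.578 × 1630 × (1660 − 14.6) × 7.31 / [3070 × (1 + 0.0951 × 7.31)] = 1.13×10^7 / 5204 = 2177 m³.
F/M = applied load / biomass = Q·S₀/(V·X) = 1630 × 1660 / (2177 × 3070) = 0.4048 d⁻¹.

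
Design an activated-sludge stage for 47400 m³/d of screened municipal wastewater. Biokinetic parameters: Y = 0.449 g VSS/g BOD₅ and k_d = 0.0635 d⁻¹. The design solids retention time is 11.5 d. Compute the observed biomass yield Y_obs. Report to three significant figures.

The observed yield is Y_obs = Y/(1 + k_d·θ_c) = 0.449 / (1 + 0.0635 × 11.5) = 0.449 / 1.730 = 0.2595 g VSS per g BOD₅ removed.

Y_obs ≈ 0.260 g VSS/g BOD₅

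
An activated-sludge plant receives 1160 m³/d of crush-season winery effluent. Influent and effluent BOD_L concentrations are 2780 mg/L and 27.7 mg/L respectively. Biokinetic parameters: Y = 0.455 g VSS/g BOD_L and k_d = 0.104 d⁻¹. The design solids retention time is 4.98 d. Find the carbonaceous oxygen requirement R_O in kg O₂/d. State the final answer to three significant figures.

R_O ≈ 1830 kg O₂/d

The observed yield is Y_obs = Y/(1 + k_d·θ_c) = 0.455 / (1 + 0.104 × 4.98) = 0.455 / 1.518 = 0.2998 g VSS per g BOD_L removed.
Substrate removed = Q·(S₀ − S) = 1160 m³/d × (2780 − 27.7) g/m³ = 3.19×10^6 g/d = 3193 kg/d.
P_X = Y_obs·Q·(S₀ − S) = 0.2998 × 3193 = 957.0 kg VSS/d.
R_O = Q·ΔS − 1.42 P_X = 3193 − 1359 = 1834 kg O₂/d.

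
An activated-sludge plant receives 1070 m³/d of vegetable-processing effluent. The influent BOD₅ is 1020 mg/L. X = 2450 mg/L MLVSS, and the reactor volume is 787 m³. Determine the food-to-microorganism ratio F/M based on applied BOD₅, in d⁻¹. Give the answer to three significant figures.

F/M ≈ 0.566 d⁻¹

Food-to-microorganism ratio F/M = Q S₀ / (V X) = 1070 × 1020 / (787.0 × 2450) = 0.5660 d⁻¹.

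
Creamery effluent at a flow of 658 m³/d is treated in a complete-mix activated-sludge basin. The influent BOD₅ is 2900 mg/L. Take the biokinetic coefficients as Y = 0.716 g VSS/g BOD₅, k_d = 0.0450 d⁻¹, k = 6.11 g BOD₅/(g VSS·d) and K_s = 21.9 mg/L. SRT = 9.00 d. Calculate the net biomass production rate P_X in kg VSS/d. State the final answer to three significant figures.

From the Monod/SRT balance for a CMAS, S = K_s·(1+k_d θ_c)/[θ_c·(Y k − k_d) − 1] = 21.9 × (1 + 0.0450 × 9.00) / [9.00 × (0.716 × 6.11 − 0.0450) − 1] = 30.77 / 37.97 = 0.8104 mg/L.
The observed yield is Y_obs = Y/(1 + k_d·θ_c) = 0.716 / (1 + 0.0450 × 9.00) = 0.716 / 1.405 = 0.5096 g VSS per g BOD₅ removed.
Mass of BOD₅ removed per day: Q(S₀ − S) = 658 × 2899 g/m³ = 1908 kg/d.
So the net sludge growth is P_X = 0.5096 × 1908 = 972.2 kg VSS/d.

P_X ≈ 972 kg VSS/d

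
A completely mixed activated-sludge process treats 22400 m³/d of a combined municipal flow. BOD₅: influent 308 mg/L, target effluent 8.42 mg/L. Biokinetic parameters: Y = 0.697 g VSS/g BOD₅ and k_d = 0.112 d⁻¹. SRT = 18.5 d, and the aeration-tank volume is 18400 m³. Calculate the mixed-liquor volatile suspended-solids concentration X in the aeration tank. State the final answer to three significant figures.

X ≈ 1530 mg/L

From V·X·(1 + k_d·θ_c) = Y·Q·(S₀ − S)·θ_c: X = 0.697 × 22400 × (308 − 8.42) × 18.5 / [18400 × (1 + 0.112 × 18.5)] = 1531 mg/L.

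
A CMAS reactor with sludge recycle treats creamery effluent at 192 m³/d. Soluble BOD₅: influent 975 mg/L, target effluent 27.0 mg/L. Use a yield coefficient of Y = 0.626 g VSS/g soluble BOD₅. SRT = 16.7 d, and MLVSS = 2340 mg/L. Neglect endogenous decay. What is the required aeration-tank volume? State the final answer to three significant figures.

With k_d = 0 the design equation reduces to V = Y Q (S₀−S) θ_c / X = 0.626 × 192 × (975 − 27.0) × 16.7 / 2340 = 813.2 m³.

V ≈ 813 m³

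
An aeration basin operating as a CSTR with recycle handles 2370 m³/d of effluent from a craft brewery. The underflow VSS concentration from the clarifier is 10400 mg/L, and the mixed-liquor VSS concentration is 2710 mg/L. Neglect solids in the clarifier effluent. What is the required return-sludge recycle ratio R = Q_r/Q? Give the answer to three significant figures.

R ≈ 0.352

R = Q_r/Q = X/(X_r − X) = 2710 / (10400 − 2710) = 0.3524.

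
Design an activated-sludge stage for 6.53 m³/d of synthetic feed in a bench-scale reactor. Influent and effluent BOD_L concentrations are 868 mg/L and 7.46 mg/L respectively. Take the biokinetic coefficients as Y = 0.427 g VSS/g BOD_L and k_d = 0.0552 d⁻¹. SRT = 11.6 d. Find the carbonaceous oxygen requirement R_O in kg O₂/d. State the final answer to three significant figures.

Y_obs = Y / (1 + k_d θ_c) = 0.427 / (1 + 0.0552 × 11.6) = 0.427 / 1.640 = 0.2603.
Q·(S₀ − S) = 6.53 × (868 − 7.46) × 10⁻³ = 5.619 kg/d removed.
P_X = Y_obs·Q·(S₀ − S) = 0.2603 × 5.619 = 1.463 kg VSS/d.
R_O = Q·(S₀ − S) − 1.42·P_X = 5.619 − 1.42 × 1.463 = 3.542 kg O₂/d.

R_O ≈ 3.54 kg O₂/d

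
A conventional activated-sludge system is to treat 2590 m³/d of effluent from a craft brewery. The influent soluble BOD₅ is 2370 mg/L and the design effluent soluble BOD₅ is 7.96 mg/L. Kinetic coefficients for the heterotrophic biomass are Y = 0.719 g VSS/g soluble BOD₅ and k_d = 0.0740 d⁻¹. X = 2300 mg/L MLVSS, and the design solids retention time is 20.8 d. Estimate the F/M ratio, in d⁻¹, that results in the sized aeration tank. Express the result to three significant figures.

F/M ≈ 0.170 d⁻¹

From the SRT design equation V = Y Q (S₀−S) θ_c / [X (1 + k_d θ_c)] = 0.719 × 2590 × (2370 − 7.96) × 20.8 / [2300 × (1 + 0.0740 × 20.8)] = 9.15×10^7 / 5840 = 15666 m³.
Food-to-microorganism ratio F/M = Q S₀ / (V X) = 2590 × 2370 / (15666 × 2300) = 0.1704 d⁻¹.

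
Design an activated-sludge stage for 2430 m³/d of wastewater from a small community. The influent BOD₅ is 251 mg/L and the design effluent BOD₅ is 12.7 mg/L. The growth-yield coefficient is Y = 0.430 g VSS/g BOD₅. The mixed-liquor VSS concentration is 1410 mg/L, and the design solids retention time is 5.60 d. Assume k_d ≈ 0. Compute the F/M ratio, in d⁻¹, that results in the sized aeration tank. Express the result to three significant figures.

Biomass mass balance (decay neglected): V·X = Y·Q·(S₀ − S)·θ_c, so V = 0.430 × 2430 × (251 − 12.7) × 5.60 / 1410 = 988.9 m³.
F/M = Q·S₀ / (V·X) = 2430 × 251 / (988.9 × 1410) = 0.4374 g BOD₅·(g VSS·d)⁻¹.

F/M ≈ 0.437 d⁻¹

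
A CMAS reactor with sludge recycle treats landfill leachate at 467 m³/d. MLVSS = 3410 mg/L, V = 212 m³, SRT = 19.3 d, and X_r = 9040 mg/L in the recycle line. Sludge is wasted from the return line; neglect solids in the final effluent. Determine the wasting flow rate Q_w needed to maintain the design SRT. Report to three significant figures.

θ_c = V·X/(Q_w·X_r) when wasting from the recycle, so Q_w = V·X/(θ_c·X_r) = 212.0 × 3410 / (19.3 × 9040) = 4.143 m³/d.

Q_w ≈ 4.14 m³/d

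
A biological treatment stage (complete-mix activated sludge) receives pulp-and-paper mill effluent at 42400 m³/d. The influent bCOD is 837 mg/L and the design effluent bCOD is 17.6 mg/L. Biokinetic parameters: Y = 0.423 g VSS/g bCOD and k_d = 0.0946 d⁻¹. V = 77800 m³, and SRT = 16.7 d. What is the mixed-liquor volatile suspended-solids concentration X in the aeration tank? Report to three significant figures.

From V·X·(1 + k_d·θ_c) = Y·Q·(S₀ − S)·θ_c: X = 0.423 × 42400 × (837 − 17.6) × 16.7 / [77800 × (1 + 0.0946 × 16.7)] = 1223 mg/L.

X ≈ 1220 mg/L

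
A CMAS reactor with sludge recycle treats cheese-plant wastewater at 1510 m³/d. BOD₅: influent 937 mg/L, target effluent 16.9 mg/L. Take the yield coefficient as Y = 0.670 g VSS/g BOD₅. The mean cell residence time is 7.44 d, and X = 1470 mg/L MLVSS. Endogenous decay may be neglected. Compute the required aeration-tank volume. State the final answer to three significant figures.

V ≈ 4710 m³

Biomass mass balance (decay neglected): V·X = Y·Q·(S₀ − S)·θ_c, so V = 0.670 × 1510 × (937 − 16.9) × 7.44 / 1470 = 4711 m³.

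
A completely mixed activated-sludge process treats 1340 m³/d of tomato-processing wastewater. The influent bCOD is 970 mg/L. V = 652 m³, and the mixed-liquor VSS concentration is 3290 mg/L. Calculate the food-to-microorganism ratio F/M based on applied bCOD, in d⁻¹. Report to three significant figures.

F/M ≈ 0.606 d⁻¹

F/M = applied load / biomass = Q·S₀/(V·X) = 1340 × 970 / (652.0 × 3290) = 0.6059 d⁻¹.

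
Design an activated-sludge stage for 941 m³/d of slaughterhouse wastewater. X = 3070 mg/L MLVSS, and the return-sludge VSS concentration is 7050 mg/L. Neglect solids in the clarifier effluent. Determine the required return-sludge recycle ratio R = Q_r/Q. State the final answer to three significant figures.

R ≈ 0.771

Mass balance around the secondary clarifier (neglecting effluent solids): R = X / (X_r − X) = 3070 / (7050 − 3070) = 0.7714.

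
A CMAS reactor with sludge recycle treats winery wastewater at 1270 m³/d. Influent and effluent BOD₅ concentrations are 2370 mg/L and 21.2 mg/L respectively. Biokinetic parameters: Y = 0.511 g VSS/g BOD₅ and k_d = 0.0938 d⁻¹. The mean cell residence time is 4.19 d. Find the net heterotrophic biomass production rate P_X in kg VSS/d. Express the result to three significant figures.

P_X ≈ 1090 kg VSS/d

Y_obs = Y / (1 + k_d θ_c) = 0.511 / (1 + 0.0938 × 4.19) = 0.511 / 1.393 = 0.3668.
Mass of BOD₅ removed per day: Q(S₀ − S) = 1270 × 2349 g/m³ = 2983 kg/d.
Net biomass production P_X = Y_obs × Q·(S₀ − S) = 0.3668 × 2983 = 1094 kg VSS/d.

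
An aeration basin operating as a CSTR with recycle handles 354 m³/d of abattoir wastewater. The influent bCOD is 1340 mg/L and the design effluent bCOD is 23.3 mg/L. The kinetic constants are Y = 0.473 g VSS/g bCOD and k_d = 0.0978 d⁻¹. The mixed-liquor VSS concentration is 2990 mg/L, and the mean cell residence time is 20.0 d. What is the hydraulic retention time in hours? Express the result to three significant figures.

Rearranging the biomass balance for a CMAS with decay, V = Y·Q·ΔS·θ_c / [X·(1+k_d θ_c)] = 0.473 × 354 × (1340 − 23.3) × 20.0 / [2990 × (1 + 0.0978 × 20.0)] = 4.41×10^6 / 8838 = 498.9 m³.
τ = V/Q = 498.9/354 = 1.409 d, or 33.82 h.

τ ≈ 33.8 h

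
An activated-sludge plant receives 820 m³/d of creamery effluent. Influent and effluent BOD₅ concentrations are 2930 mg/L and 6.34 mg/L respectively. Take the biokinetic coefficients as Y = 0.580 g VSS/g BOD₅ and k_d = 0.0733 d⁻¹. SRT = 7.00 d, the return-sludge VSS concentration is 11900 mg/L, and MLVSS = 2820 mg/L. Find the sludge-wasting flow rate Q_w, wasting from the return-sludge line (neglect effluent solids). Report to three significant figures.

Q_w ≈ 77.2 m³/d

From the SRT design equation V = Y Q (S₀−S) θ_c / [X (1 + k_d θ_c)] = 0.580 × 820 × (2930 − 6.34) × 7.00 / [2820 × (1 + 0.0733 × 7.00)] = 9.73×10^6 / 4267 = 2281 m³.
Wasting from the return line (neglecting effluent solids): Q_w = V·X / (θ_c·X_r) = 2281 × 2820 / (7.00 × 11900) = 77.22 m³/d.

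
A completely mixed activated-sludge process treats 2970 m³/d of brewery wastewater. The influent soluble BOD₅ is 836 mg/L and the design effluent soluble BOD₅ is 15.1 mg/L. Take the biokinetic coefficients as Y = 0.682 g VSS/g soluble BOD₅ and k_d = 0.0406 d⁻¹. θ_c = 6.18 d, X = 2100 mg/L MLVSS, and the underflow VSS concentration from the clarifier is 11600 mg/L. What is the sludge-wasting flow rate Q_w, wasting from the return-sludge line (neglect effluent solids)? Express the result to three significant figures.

Rearranging the biomass balance for a CMAS with decay, V = Y·Q·ΔS·θ_c / [X·(1+k_d θ_c)] = 0.682 × 2970 × (836 − 15.1) × 6.18 / [2100 × (1 + 0.0406 × 6.18)] = 1.03×10^7 / 2627 = 3912 m³.
Q_w = (V·X)/(θ_c X_r) = 3912 × 2100 / (6.18 × 11600) = 114.6 m³/d.

Q_w ≈ 115 m³/d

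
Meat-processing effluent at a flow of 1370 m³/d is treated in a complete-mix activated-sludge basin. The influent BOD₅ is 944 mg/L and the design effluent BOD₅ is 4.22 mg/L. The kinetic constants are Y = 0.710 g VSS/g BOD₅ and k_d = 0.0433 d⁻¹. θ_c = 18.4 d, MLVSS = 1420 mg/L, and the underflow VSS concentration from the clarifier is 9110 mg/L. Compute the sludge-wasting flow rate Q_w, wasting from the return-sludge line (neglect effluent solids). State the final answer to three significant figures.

Q_w ≈ 55.8 m³/d

From the SRT design equation V = Y Q (S₀−S) θ_c / [X (1 + k_d θ_c)] = 0.710 × 1370 × (944 − 4.22) × 18.4 / [1420 × (1 + 0.0433 × 18.4)] = 1.68×10^7 / 2551 = 6593 m³.
Q_w = (V·X)/(θ_c X_r) = 6593 × 1420 / (18.4 × 9110) = 55.85 m³/d.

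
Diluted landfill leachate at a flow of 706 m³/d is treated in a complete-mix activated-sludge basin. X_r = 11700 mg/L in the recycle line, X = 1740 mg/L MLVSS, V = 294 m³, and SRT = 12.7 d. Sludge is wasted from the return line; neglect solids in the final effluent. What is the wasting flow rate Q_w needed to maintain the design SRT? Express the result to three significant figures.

Q_w ≈ 3.44 m³/d

Wasting from the return line (neglecting effluent solids): Q_w = V·X / (θ_c·X_r) = 294.0 × 1740 / (12.7 × 11700) = 3.443 m³/d.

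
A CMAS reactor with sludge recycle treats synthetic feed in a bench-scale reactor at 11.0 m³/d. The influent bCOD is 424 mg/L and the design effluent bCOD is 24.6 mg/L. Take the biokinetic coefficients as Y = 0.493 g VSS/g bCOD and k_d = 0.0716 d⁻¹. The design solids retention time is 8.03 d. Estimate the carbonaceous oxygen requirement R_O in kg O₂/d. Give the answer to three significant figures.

R_O ≈ 2.44 kg O₂/d

Y_obs = Y / (1 + k_d θ_c) = 0.493 / (1 + 0.0716 × 8.03) = 0.493 / 1.575 = 0.3130.
Substrate removed = Q·(S₀ − S) = 11.0 m³/d × (424 − 24.6) g/m³ = 4.39×10^3 g/d = 4.393 kg/d.
Net sludge production P_X = 0.3130 × 4.393 = 1.375 kg VSS/d.
R_O = Q·(S₀ − S) − 1.42·P_X = 4.393 − 1.42 × 1.375 = 2.441 kg O₂/d.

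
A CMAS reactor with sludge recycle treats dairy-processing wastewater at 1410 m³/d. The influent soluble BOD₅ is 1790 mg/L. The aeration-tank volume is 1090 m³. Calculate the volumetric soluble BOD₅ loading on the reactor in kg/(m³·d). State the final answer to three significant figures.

Volumetric loading L_v = Q·S₀ / V = 1410 × 1790 g/m³ / 1090 m³ = 2316 g/(m³·d) = 2.316 kg soluble BOD₅/(m³·d).

L_v ≈ 2.32 kg soluble BOD₅/(m³·d)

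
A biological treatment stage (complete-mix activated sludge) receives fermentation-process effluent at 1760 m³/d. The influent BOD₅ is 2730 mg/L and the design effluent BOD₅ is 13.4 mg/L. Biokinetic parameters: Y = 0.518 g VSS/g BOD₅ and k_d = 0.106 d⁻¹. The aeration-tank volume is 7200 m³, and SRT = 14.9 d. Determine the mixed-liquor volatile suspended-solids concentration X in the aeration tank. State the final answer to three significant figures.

From V·X·(1 + k_d·θ_c) = Y·Q·(S₀ − S)·θ_c: X = 0.518 × 1760 × (2730 − 13.4) × 14.9 / [7200 × (1 + 0.106 × 14.9)] = 1987 mg/L.

X ≈ 1990 mg/L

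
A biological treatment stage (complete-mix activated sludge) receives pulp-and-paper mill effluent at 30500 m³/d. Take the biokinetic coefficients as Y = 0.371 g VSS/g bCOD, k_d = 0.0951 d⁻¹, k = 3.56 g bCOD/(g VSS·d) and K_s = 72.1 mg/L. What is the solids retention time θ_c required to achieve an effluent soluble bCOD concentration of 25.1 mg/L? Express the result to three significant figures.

At the target effluent, Y k S/(K_s+S) = 0.371×3.56×25.1/97.20 = 0.3411 d⁻¹.
Then 1/θ_c = μ − k_d = 0.3411 − 0.0951 = 0.2460 d⁻¹, giving θ_c = 4.066 d.

θ_c ≈ 4.07 d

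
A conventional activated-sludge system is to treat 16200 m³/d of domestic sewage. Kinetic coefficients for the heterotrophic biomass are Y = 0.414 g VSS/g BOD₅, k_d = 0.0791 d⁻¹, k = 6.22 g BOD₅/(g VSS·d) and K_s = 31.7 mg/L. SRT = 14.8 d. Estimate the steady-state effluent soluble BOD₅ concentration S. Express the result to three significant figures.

For a completely mixed reactor with recycle the Lawrence–McCarty relation gives S = K_s·(1 + k_d·θ_c) / [θ_c·(Y·k − k_d) − 1] = 31.7 × (1 + 0.0791 × 14.8) / [14.8 × (0.414 × 6.22 − 0.0791) − 1] = 68.81 / 35.94 = 1.915 mg/L.

S ≈ 1.91 mg/L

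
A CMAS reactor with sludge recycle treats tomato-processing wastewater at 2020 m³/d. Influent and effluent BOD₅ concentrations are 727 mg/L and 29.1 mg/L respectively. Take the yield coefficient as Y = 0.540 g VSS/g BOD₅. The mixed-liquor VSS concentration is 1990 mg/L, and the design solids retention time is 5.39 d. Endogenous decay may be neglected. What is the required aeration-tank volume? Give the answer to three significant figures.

V ≈ 2060 m³

Biomass mass balance (decay neglected): V·X = Y·Q·(S₀ − S)·θ_c, so V = 0.540 × 2020 × (727 − 29.1) × 5.39 / 1990 = 2062 m³.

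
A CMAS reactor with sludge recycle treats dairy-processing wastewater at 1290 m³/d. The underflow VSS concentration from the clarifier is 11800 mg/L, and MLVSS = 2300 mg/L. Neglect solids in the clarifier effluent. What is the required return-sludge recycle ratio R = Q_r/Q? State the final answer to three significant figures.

Mass balance around the secondary clarifier (neglecting effluent solids): R = X / (X_r − X) = 2300 / (11800 − 2300) = 0.2421.

R ≈ 0.242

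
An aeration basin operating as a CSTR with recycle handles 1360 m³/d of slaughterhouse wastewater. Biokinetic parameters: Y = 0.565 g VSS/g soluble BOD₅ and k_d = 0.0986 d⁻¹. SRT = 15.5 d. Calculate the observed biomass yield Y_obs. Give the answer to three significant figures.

Y_obs ≈ 0.223 g VSS/g soluble BOD₅

The observed yield is Y_obs = Y/(1 + k_d·θ_c) = 0.565 / (1 + 0.0986 × 15.5) = 0.565 / 2.528 = 0.2235 g VSS per g soluble BOD₅ removed.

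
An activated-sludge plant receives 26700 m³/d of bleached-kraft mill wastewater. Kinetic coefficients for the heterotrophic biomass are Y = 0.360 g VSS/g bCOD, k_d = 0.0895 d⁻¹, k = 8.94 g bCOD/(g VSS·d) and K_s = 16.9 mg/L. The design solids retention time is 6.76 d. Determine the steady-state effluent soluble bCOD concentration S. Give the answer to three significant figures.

S ≈ 1.35 mg/L

From the Monod/SRT balance for a CMAS, S = K_s·(1+k_d θ_c)/[θ_c·(Y k − k_d) − 1] = 16.9 × (1 + 0.0895 × 6.76) / [6.76 × (0.360 × 8.94 − 0.0895) − 1] = 27.12 / 20.15 = 1.346 mg/L.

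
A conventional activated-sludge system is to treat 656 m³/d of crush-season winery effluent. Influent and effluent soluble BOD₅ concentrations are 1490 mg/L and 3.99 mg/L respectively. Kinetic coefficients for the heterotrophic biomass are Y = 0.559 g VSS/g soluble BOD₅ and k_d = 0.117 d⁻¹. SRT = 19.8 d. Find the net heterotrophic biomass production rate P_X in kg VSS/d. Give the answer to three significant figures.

Observed yield with endogenous decay: Y_obs = Y / (1 + k_d·θ_c) = 0.559 / (1 + 0.117 × 19.8) = 0.559 / 3.317 = 0.1685 g VSS/g soluble BOD₅.
ΔS = 1490 − 3.99 = 1486 mg/L, so the substrate removal rate is 656 × 1486/1000 = 974.8 kg soluble BOD₅/d.
P_X = Y_obs · Q(S₀ − S) = 0.1685 × 974.8 = 164.3 kg VSS/d.

P_X ≈ 164 kg VSS/d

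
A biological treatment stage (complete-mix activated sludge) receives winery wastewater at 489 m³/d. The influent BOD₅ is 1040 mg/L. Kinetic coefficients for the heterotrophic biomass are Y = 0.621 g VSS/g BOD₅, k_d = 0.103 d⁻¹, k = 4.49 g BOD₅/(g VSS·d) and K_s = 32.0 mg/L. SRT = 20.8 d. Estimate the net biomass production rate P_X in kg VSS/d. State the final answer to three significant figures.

For a completely mixed reactor with recycle the Lawrence–McCarty relation gives S = K_s·(1 + k_d·θ_c) / [θ_c·(Y·k − k_d) − 1] = 32.0 × (1 + 0.103 × 20.8) / [20.8 × (0.621 × 4.49 − 0.103) − 1] = 100.6 / 54.85 = 1.833 mg/L.
The observed yield is Y_obs = Y/(1 + k_d·θ_c) = 0.621 / (1 + 0.103 × 20.8) = 0.621 / 3.142 = 0.1976 g VSS per g BOD₅ removed.
Mass of BOD₅ removed per day: Q(S₀ − S) = 489 × 1038 g/m³ = 507.7 kg/d.
Biomass produced: P_X = Y_obs·Q·ΔS = 0.1976 × 507.7 ≈ 100.3 kg VSS/d.

P_X ≈ 100 kg VSS/d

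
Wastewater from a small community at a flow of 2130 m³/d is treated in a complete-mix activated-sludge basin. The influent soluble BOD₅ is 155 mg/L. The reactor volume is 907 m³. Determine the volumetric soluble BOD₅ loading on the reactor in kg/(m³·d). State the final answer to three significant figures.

L_v ≈ 0.364 kg soluble BOD₅/(m³·d)

L_v = Q S₀ / V = 2130 × 155 × 10⁻³ / 907.0 = 0.3640 kg/(m³·d).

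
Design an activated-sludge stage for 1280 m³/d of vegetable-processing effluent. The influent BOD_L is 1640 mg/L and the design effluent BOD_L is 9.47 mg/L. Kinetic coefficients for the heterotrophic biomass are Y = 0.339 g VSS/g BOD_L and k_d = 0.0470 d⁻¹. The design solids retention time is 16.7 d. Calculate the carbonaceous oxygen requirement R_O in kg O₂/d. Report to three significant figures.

R_O ≈ 1520 kg O₂/d

Correct the yield for decay: Y_obs = Y/(1 + k_d θ_c) = 0.339 / (1 + 0.0470 × 16.7) = 0.339 / 1.785 = 0.1899.
Q·(S₀ − S) = 1280 × (1640 − 9.47) × 10⁻³ = 2087 kg/d removed.
Net sludge production P_X = 0.1899 × 2087 = 396.4 kg VSS/d.
R_O = Q·ΔS − 1.42 P_X = 2087 − 562.9 = 1524 kg O₂/d.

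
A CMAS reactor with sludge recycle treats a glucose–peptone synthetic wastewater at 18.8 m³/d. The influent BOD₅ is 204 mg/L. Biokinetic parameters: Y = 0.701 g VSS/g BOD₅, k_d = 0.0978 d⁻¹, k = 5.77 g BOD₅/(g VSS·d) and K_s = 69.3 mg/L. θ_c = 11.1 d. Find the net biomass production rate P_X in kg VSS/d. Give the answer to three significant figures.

For a completely mixed reactor with recycle the Lawrence–McCarty relation gives S = K_s·(1 + k_d·θ_c) / [θ_c·(Y·k − k_d) − 1] = 69.3 × (1 + 0.0978 × 11.1) / [11.1 × (0.701 × 5.77 − 0.0978) − 1] = 144.5 / 42.81 = 3.376 mg/L.
Observed yield with endogenous decay: Y_obs = Y / (1 + k_d·θ_c) = 0.701 / (1 + 0.0978 × 11.1) = 0.701 / 2.086 = 0.3361 g VSS/g BOD₅.
Mass of BOD₅ removed per day: Q(S₀ − S) = 18.8 × 200.6 g/m³ = 3.772 kg/d.
So the net sludge growth is P_X = 0.3361 × 3.772 = 1.268 kg VSS/d.

P_X ≈ 1.27 kg VSS/d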